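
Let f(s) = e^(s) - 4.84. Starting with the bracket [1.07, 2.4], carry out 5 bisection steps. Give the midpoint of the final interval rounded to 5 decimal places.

f(1.070000) = -1.924621, f(2.400000) = 6.183176 (opposite signs)
step 1: m = 1.735000, f(m) = 0.828928 > 0 → root in [1.070000, 1.735000]
step 2: m = 1.402500, f(m) = -0.774649 < 0 → root in [1.402500, 1.735000]
step 3: m = 1.568750, f(m) = -0.039356 < 0 → root in [1.568750, 1.735000]
step 4: m = 1.651875, f(m) = 0.376752 > 0 → root in [1.568750, 1.651875]
step 5: m = 1.610313, f(m) = 0.164375 > 0 → root in [1.568750, 1.610313]
Midpoint of [1.568750, 1.610313] = 1.589531

1.58953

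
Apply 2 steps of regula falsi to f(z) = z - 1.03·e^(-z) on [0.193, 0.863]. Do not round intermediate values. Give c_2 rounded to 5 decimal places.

0.57942

f(0.193000) = -0.656216, f(0.863000) = 0.428449
step 1: c = 0.598346, f(c) = 0.032135 > 0 → new bracket [0.193000, 0.598346]
step 2: c = 0.579423, f(c) = 0.002395 > 0 → new bracket [0.193000, 0.579423]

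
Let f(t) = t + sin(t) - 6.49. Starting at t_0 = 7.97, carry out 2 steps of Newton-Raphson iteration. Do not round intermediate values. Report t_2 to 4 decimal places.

6.7049

Newton update: t ← t − f(t)/f'(t).
f'(t) = 1 + cos(t)
t_0 = 7.970000: f = 2.473277, f' = 0.884242 → t_1 = 7.970000 - (2.473277)/(0.884242) = 5.172940
t_1 = 5.172940: f = -2.212868, f' = 1.444442 → t_2 = 5.172940 - (-2.212868)/(1.444442) = 6.704928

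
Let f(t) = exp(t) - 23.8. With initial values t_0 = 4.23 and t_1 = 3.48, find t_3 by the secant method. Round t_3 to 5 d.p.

f(t_0) = 44.917232, f(t_1) = 8.659722
t_2 = 3.480000 - (8.659722)·(3.480000 - 4.230000)/(8.659722 - (44.917232)) = 3.300870; f(t_2) = 3.336249
t_3 = 3.300870 - (3.336249)·(3.300870 - 3.480000)/(3.336249 - (8.659722)) = 3.188609; f(t_3) = 0.454665

3.18861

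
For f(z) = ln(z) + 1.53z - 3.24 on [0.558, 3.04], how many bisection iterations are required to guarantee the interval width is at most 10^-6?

Initial width b − a = 3.04 − 0.558 = 2.482000.
After n steps the width is (b−a)/2^n; need (b−a)/2^n ≤ 10^-6.
So n ≥ log₂(2.482000/10^-6) = log₂(2482000.0000) ≈ 21.2431.
Hence n = 22.

22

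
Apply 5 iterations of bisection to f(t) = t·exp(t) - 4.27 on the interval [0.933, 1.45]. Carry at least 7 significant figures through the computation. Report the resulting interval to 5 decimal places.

f(0.933000) = -1.898198, f(1.450000) = 1.911516 (opposite signs)
step 1: m = 1.191500, f(m) = -0.347563 < 0 → root in [1.191500, 1.450000]
step 2: m = 1.320750, f(m) = 0.677833 > 0 → root in [1.191500, 1.320750]
step 3: m = 1.256125, f(m) = 0.141243 > 0 → root in [1.191500, 1.256125]
step 4: m = 1.223812, f(m) = -0.108883 < 0 → root in [1.223812, 1.256125]
step 5: m = 1.239969, f(m) = 0.014719 > 0 → root in [1.223812, 1.239969]

[1.22381, 1.23997]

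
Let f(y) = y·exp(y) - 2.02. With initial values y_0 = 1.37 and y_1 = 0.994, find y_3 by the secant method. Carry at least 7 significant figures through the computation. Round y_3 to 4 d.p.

0.8616

f(y_0) = 3.371430, f(y_1) = 0.665809
y_2 = 0.994000 - (0.665809)·(0.994000 - 1.370000)/(0.665809 - (3.371430)) = 0.901473; f(y_2) = 0.200532
y_3 = 0.901473 - (0.200532)·(0.901473 - 0.994000)/(0.200532 - (0.665809)) = 0.861594; f(y_3) = 0.019332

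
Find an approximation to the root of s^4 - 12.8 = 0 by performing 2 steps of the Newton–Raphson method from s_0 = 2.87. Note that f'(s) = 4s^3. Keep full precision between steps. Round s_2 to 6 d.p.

1.983112

s_0 = 2.870000: f = 55.046522, f' = 94.559612 → s_1 = 2.870000 - (55.046522)/(94.559612) = 2.287864
s_1 = 2.287864: f = 14.598140, f' = 47.901686 → s_2 = 2.287864 - (14.598140)/(47.901686) = 1.983112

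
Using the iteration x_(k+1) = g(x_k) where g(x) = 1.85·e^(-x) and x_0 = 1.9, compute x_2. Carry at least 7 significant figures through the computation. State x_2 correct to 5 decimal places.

1.40282

x_1 = g(1.900000) = 0.276702
x_2 = g(0.276702) = 1.402819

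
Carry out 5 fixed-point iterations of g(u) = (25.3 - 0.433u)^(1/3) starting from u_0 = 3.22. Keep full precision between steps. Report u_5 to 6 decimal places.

u_1 = g(3.220000) = 2.880718
u_2 = g(2.880718) = 2.886607
u_3 = g(2.886607) = 2.886505
u_4 = g(2.886505) = 2.886507
u_5 = g(2.886507) = 2.886507

2.886507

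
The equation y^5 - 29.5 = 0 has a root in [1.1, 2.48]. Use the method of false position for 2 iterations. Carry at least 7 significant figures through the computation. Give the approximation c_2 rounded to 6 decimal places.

1.758218

f(1.100000) = -27.889490, f(2.480000) = 64.312002
step 1: c = 1.517428, f(c) = -21.454729 < 0 → new bracket [1.517428, 2.480000]
step 2: c = 1.758218, f(c) = -12.697921 < 0 → new bracket [1.758218, 2.480000]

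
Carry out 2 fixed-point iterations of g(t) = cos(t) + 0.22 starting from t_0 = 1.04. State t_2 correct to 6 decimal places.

t_1 = g(1.040000) = 0.726220
t_2 = g(0.726220) = 0.967690

0.967690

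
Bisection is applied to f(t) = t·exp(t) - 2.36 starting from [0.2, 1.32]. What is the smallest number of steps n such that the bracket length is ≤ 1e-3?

11

Initial width b − a = 1.32 − 0.2 = 1.120000.
After n steps the width is (b−a)/2^n; need (b−a)/2^n ≤ 1e-3.
So n ≥ log₂(1.120000/1e-3) = log₂(1120.0000) ≈ 10.1293.
Hence n = 11.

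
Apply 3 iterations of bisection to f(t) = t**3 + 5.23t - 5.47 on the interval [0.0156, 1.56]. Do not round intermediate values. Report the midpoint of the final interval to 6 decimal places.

f(0.015600) = -5.388408, f(1.560000) = 6.485216 (opposite signs)
step 1: m = 0.787800, f(m) = -0.860875 < 0 → root in [0.787800, 1.560000]
step 2: m = 1.173900, f(m) = 2.287180 > 0 → root in [0.787800, 1.173900]
step 3: m = 0.980850, f(m) = 0.603489 > 0 → root in [0.787800, 0.980850]
Midpoint of [0.787800, 0.980850] = 0.884325

0.884325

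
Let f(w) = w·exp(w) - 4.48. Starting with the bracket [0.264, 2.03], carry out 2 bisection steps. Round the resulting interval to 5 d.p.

f(0.264000) = -4.136238, f(2.030000) = 10.976595 (opposite signs)
step 1: m = 1.147000, f(m) = -0.868404 < 0 → root in [1.147000, 2.030000]
step 2: m = 1.588500, f(m) = 3.297930 > 0 → root in [1.147000, 1.588500]

[1.14700, 1.58850]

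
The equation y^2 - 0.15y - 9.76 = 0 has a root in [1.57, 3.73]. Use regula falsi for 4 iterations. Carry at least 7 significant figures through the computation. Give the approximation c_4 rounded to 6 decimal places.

3.199918

False-position update: c = (a·f(b) − b·f(a))/(f(b) − f(a)); replace the endpoint whose sign matches f(c).
f(1.570000) = -7.530600, f(3.730000) = 3.593400
step 1: c = 3.032252, f(c) = -1.020283 < 0 → new bracket [3.032252, 3.730000]
step 2: c = 3.186554, f(c) = -0.083855 < 0 → new bracket [3.186554, 3.730000]
step 3: c = 3.198947, f(c) = -0.006581 < 0 → new bracket [3.198947, 3.730000]
step 4: c = 3.199918, f(c) = -0.000515 < 0 → new bracket [3.199918, 3.730000]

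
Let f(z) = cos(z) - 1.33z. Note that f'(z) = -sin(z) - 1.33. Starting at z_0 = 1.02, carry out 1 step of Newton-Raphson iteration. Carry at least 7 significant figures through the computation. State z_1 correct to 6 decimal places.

0.638152

z_0 = 1.020000: f = -0.833234, f' = -2.182108 → z_1 = 1.020000 - (-0.833234)/(-2.182108) = 0.638152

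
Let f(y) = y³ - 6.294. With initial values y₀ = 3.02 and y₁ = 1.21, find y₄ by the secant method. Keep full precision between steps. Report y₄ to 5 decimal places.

1.81642

Secant update: y_(k+1) = y_k − f(y_k)·(y_k − y_(k-1))/(f(y_k) − f(y_(k-1))).
f(y_0) = 21.249608, f(y_1) = -4.522439
y_2 = 1.210000 - (-4.522439)·(1.210000 - 3.020000)/(-4.522439 - (21.249608)) = 1.527616; f(y_2) = -2.729139
y_3 = 1.527616 - (-2.729139)·(1.527616 - 1.210000)/(-2.729139 - (-4.522439)) = 2.010981; f(y_3) = 1.838495
y_4 = 2.010981 - (1.838495)·(2.010981 - 1.527616)/(1.838495 - (-2.729139)) = 1.816424; f(y_4) = -0.300896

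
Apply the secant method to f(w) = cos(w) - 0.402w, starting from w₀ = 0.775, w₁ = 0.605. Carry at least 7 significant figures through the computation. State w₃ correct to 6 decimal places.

Secant update: w_(k+1) = w_k − f(w_k)·(w_k − w_(k-1))/(f(w_k) − f(w_(k-1))).
f(w_0) = 0.402871, f(w_1) = 0.579292
w_2 = 0.605000 - (0.579292)·(0.605000 - 0.775000)/(0.579292 - (0.402871)) = 1.163208; f(w_2) = -0.071213
w_3 = 1.163208 - (-0.071213)·(1.163208 - 0.605000)/(-0.071213 - (0.579292)) = 1.102099; f(w_3) = 0.008681

1.102099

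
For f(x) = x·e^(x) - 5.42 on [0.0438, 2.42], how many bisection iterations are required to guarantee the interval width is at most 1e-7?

Initial width b − a = 2.42 − 0.0438 = 2.376200.
After n steps the width is (b−a)/2^n; need (b−a)/2^n ≤ 1e-7.
So n ≥ log₂(2.376200/1e-7) = log₂(23762000.0000) ≈ 24.5022.
Hence n = 25.

25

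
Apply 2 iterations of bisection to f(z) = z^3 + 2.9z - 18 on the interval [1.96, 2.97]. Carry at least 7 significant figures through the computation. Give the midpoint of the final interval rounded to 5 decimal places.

f(1.960000) = -4.786464, f(2.970000) = 16.811073 (opposite signs)
step 1: m = 2.465000, f(m) = 4.126395 > 0 → root in [1.960000, 2.465000]
step 2: m = 2.212500, f(m) = -0.753217 < 0 → root in [2.212500, 2.465000]
Midpoint of [2.212500, 2.465000] = 2.338750

2.33875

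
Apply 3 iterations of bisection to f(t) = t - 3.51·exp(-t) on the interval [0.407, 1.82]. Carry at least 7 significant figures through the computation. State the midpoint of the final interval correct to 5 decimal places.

f(0.407000) = -1.929411, f(1.820000) = 1.251290 (opposite signs)
step 1: m = 1.113500, f(m) = -0.039210 < 0 → root in [1.113500, 1.820000]
step 2: m = 1.466750, f(m) = 0.657084 > 0 → root in [1.113500, 1.466750]
step 3: m = 1.290125, f(m) = 0.324045 > 0 → root in [1.113500, 1.290125]
Midpoint of [1.113500, 1.290125] = 1.201812

1.20181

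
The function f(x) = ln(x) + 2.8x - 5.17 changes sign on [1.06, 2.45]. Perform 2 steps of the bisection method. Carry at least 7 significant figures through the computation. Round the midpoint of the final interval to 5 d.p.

1.58125

f(1.060000) = -2.143731, f(2.450000) = 2.586088 (opposite signs)
step 1: m = 1.755000, f(m) = 0.306469 > 0 → root in [1.060000, 1.755000]
step 2: m = 1.407500, f(m) = -0.887185 < 0 → root in [1.407500, 1.755000]
Midpoint of [1.407500, 1.755000] = 1.581250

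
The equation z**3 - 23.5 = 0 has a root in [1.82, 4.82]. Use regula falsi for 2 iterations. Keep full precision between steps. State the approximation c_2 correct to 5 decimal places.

2.59392

f(1.820000) = -17.471432, f(4.820000) = 88.480168
step 1: c = 2.314700, f(c) = -11.098211 < 0 → new bracket [2.314700, 4.820000]
step 2: c = 2.593921, f(c) = -6.046993 < 0 → new bracket [2.593921, 4.820000]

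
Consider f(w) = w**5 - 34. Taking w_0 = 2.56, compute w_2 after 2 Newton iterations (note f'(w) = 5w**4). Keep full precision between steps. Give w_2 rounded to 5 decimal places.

w_0 = 2.560000: f = 75.951163, f' = 214.748365 → w_1 = 2.560000 - (75.951163)/(214.748365) = 2.206325
w_1 = 2.206325: f = 18.281407, f' = 118.480757 → w_2 = 2.206325 - (18.281407)/(118.480757) = 2.052026

2.05203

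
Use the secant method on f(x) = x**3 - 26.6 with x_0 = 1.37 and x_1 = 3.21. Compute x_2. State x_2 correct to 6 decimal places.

2.819369

f(x_0) = -24.028647, f(x_1) = 6.476161
x_2 = 3.210000 - (6.476161)·(3.210000 - 1.370000)/(6.476161 - (-24.028647)) = 2.819369; f(x_2) = -4.189292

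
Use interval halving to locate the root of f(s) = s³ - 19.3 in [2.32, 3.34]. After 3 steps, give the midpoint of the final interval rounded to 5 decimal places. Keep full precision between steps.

2.63875

f(2.320000) = -6.812832, f(3.340000) = 17.959704 (opposite signs)
step 1: m = 2.830000, f(m) = 3.365187 > 0 → root in [2.320000, 2.830000]
step 2: m = 2.575000, f(m) = -2.226141 < 0 → root in [2.575000, 2.830000]
step 3: m = 2.702500, f(m) = 0.437726 > 0 → root in [2.575000, 2.702500]
Midpoint of [2.575000, 2.702500] = 2.638750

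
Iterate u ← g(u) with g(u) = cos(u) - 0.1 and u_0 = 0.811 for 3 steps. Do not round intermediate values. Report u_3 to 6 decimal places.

u_1 = g(0.811000) = 0.588774
u_2 = g(0.588774) = 0.731622
u_3 = g(0.731622) = 0.644092

0.644092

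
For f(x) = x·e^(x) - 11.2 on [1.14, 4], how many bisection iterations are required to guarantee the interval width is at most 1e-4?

Initial width b − a = 4 − 1.14 = 2.860000.
After n steps the width is (b−a)/2^n; need (b−a)/2^n ≤ 1e-4.
So n ≥ log₂(2.860000/1e-4) = log₂(28600.0000) ≈ 14.8037.
Hence n = 15.

15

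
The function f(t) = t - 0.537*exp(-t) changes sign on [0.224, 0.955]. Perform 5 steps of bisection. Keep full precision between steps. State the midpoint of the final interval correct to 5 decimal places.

0.37248

f(0.224000) = -0.205232, f(0.955000) = 0.748356 (opposite signs)
step 1: m = 0.589500, f(m) = 0.291677 > 0 → root in [0.224000, 0.589500]
step 2: m = 0.406750, f(m) = 0.049210 > 0 → root in [0.224000, 0.406750]
step 3: m = 0.315375, f(m) = -0.076375 < 0 → root in [0.315375, 0.406750]
step 4: m = 0.361063, f(m) = -0.013192 < 0 → root in [0.361063, 0.406750]
step 5: m = 0.383906, f(m) = 0.018104 > 0 → root in [0.361063, 0.383906]
Midpoint of [0.361063, 0.383906] = 0.372484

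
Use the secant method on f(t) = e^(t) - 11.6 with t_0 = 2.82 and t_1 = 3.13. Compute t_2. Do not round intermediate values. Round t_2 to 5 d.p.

f(t_0) = 5.176851, f(t_1) = 11.273980
t_2 = 3.130000 - (11.273980)·(3.130000 - 2.820000)/(11.273980 - (5.176851)) = 2.556790; f(t_2) = 1.294363

2.55679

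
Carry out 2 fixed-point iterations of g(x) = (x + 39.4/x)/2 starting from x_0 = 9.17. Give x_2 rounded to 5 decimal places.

x_1 = g(9.170000) = 6.733310
x_2 = g(6.733310) = 6.292408

6.29241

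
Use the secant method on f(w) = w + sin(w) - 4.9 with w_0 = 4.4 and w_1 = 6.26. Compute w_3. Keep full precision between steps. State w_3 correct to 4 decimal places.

5.5423

Secant update: w_(k+1) = w_k − f(w_k)·(w_k − w_(k-1))/(f(w_k) − f(w_(k-1))).
f(w_0) = -1.451602, f(w_1) = 1.336817
w_2 = 6.260000 - (1.336817)·(6.260000 - 4.400000)/(1.336817 - (-1.451602)) = 5.368283; f(w_2) = -0.324219
w_3 = 5.368283 - (-0.324219)·(5.368283 - 6.260000)/(-0.324219 - (1.336817)) = 5.542338; f(w_3) = -0.032575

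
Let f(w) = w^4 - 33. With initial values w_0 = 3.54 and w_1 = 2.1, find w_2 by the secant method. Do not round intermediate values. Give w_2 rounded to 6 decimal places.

2.241830

f(w_0) = 124.040999, f(w_1) = -13.551900
w_2 = 2.100000 - (-13.551900)·(2.100000 - 3.540000)/(-13.551900 - (124.040999)) = 2.241830; f(w_2) = -7.741338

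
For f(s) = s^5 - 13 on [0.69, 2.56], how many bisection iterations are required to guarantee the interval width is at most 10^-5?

18

Initial width b − a = 2.56 − 0.69 = 1.870000.
After n steps the width is (b−a)/2^n; need (b−a)/2^n ≤ 10^-5.
So n ≥ log₂(1.870000/10^-5) = log₂(187000.0000) ≈ 17.5127.
Hence n = 18.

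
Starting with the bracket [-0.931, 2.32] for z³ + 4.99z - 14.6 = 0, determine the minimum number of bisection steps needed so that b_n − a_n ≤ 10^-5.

Initial width b − a = 2.32 − -0.931 = 3.251000.
After n steps the width is (b−a)/2^n; need (b−a)/2^n ≤ 10^-5.
So n ≥ log₂(3.251000/10^-5) = log₂(325100.0000) ≈ 18.3105.
Hence n = 19.

19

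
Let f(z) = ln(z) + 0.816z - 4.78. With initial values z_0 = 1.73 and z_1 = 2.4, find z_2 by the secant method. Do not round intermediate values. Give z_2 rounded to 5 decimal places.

3.89177

Secant update: z_(k+1) = z_k − f(z_k)·(z_k − z_(k-1))/(f(z_k) − f(z_(k-1))).
f(z_0) = -2.820199, f(z_1) = -1.946131
z_2 = 2.400000 - (-1.946131)·(2.400000 - 1.730000)/(-1.946131 - (-2.820199)) = 3.891771; f(z_2) = -0.245451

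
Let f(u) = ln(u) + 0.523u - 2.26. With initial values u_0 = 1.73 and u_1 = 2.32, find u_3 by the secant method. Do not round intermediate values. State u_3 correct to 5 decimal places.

f(u_0) = -0.807089, f(u_1) = -0.205073
u_2 = 2.320000 - (-0.205073)·(2.320000 - 1.730000)/(-0.205073 - (-0.807089)) = 2.520980; f(u_2) = -0.016880
u_3 = 2.520980 - (-0.016880)·(2.520980 - 2.320000)/(-0.016880 - (-0.205073)) = 2.539007; f(u_3) = -0.000327

2.53901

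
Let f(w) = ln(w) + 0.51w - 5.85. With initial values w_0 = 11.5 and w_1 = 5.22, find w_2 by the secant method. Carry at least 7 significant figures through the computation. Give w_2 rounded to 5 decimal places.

7.63486

Secant update: w_(k+1) = w_k − f(w_k)·(w_k − w_(k-1))/(f(w_k) − f(w_(k-1))).
f(w_0) = 2.457347, f(w_1) = -1.535303
w_2 = 5.220000 - (-1.535303)·(5.220000 - 11.500000)/(-1.535303 - (2.457347)) = 7.634863; f(w_2) = 0.076505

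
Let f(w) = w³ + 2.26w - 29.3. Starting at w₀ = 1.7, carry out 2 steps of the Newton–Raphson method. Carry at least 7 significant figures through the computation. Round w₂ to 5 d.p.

2.97381

f'(w) = 3w² + 2.26
w_0 = 1.700000: f = -20.545000, f' = 10.930000 → w_1 = 1.700000 - (-20.545000)/(10.930000) = 3.579689
w_1 = 3.579689: f = 24.660850, f' = 40.702518 → w_2 = 3.579689 - (24.660850)/(40.702518) = 2.973809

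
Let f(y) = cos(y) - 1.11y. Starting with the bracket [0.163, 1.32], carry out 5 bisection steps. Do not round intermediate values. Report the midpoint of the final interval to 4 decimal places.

0.6873

f(0.163000) = 0.805815, f(1.320000) = -1.217025 (opposite signs)
step 1: m = 0.741500, f(m) = -0.085609 < 0 → root in [0.163000, 0.741500]
step 2: m = 0.452250, f(m) = 0.397469 > 0 → root in [0.452250, 0.741500]
step 3: m = 0.596875, f(m) = 0.164565 > 0 → root in [0.596875, 0.741500]
step 4: m = 0.669188, f(m) = 0.041528 > 0 → root in [0.669188, 0.741500]
step 5: m = 0.705344, f(m) = -0.021543 < 0 → root in [0.669188, 0.705344]
Midpoint of [0.669188, 0.705344] = 0.687266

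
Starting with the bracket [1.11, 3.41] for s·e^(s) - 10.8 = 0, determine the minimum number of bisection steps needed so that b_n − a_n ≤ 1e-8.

28

Initial width b − a = 3.41 − 1.11 = 2.300000.
After n steps the width is (b−a)/2^n; need (b−a)/2^n ≤ 1e-8.
So n ≥ log₂(2.300000/1e-8) = log₂(230000000.0000) ≈ 27.7771.
Hence n = 28.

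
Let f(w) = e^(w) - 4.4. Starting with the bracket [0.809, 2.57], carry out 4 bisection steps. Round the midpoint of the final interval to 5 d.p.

f(0.809000) = -2.154339, f(2.570000) = 8.665824 (opposite signs)
step 1: m = 1.689500, f(m) = 1.016772 > 0 → root in [0.809000, 1.689500]
step 2: m = 1.249250, f(m) = -0.912274 < 0 → root in [1.249250, 1.689500]
step 3: m = 1.469375, f(m) = -0.053482 < 0 → root in [1.469375, 1.689500]
step 4: m = 1.579438, f(m) = 0.452226 > 0 → root in [1.469375, 1.579438]
Midpoint of [1.469375, 1.579438] = 1.524406

1.52441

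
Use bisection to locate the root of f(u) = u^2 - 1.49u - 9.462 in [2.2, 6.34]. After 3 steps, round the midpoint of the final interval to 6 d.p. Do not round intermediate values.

4.011250

f(2.200000) = -7.900000, f(6.340000) = 21.287000 (opposite signs)
step 1: m = 4.270000, f(m) = 2.408600 > 0 → root in [2.200000, 4.270000]
step 2: m = 3.235000, f(m) = -3.816925 < 0 → root in [3.235000, 4.270000]
step 3: m = 3.752500, f(m) = -0.971969 < 0 → root in [3.752500, 4.270000]
Midpoint of [3.752500, 4.270000] = 4.011250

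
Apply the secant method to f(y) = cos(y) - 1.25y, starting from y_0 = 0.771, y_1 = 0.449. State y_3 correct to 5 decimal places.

Secant update: y_(k+1) = y_k − f(y_k)·(y_k − y_(k-1))/(f(y_k) − f(y_(k-1))).
f(y_0) = -0.246536, f(y_1) = 0.339632
y_2 = 0.449000 - (0.339632)·(0.449000 - 0.771000)/(0.339632 - (-0.246536)) = 0.635570; f(y_2) = 0.010271
y_3 = 0.635570 - (0.010271)·(0.635570 - 0.449000)/(0.010271 - (0.339632)) = 0.641388; f(y_3) = -0.000469

0.64139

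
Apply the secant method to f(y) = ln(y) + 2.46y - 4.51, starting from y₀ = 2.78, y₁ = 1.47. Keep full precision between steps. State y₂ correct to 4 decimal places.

1.6426

Secant update: y_(k+1) = y_k − f(y_k)·(y_k − y_(k-1))/(f(y_k) − f(y_(k-1))).
f(y_0) = 3.351251, f(y_1) = -0.508538
y_2 = 1.470000 - (-0.508538)·(1.470000 - 2.780000)/(-0.508538 - (3.351251)) = 1.642596; f(y_2) = 0.027064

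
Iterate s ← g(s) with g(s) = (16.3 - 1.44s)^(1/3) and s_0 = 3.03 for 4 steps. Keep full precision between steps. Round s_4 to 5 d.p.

s_1 = g(3.030000) = 2.285402
s_2 = g(2.285402) = 2.351878
s_3 = g(2.351878) = 2.346096
s_4 = g(2.346096) = 2.346600

2.34660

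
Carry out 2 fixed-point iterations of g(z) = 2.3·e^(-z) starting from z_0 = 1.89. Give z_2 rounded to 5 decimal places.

z_1 = g(1.890000) = 0.347465
z_2 = g(0.347465) = 1.624896

1.62490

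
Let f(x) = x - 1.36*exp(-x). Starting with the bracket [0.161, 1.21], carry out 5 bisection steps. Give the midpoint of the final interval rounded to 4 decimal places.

0.6691

f(0.161000) = -0.996757, f(1.210000) = 0.804452 (opposite signs)
step 1: m = 0.685500, f(m) = 0.000280 > 0 → root in [0.161000, 0.685500]
step 2: m = 0.423250, f(m) = -0.467434 < 0 → root in [0.423250, 0.685500]
step 3: m = 0.554375, f(m) = -0.226851 < 0 → root in [0.554375, 0.685500]
step 4: m = 0.619938, f(m) = -0.111713 < 0 → root in [0.619938, 0.685500]
step 5: m = 0.652719, f(m) = -0.055336 < 0 → root in [0.652719, 0.685500]
Midpoint of [0.652719, 0.685500] = 0.669109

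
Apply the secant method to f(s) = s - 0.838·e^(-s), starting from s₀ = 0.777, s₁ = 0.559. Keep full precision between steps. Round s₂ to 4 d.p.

0.5032

f(s_0) = 0.391702, f(s_1) = 0.079848
s_2 = 0.559000 - (0.079848)·(0.559000 - 0.777000)/(0.079848 - (0.391702)) = 0.503183; f(s_2) = -0.003475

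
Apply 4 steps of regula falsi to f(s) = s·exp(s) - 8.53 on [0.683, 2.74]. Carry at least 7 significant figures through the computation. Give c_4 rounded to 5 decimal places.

f(0.683000) = -7.177791, f(2.740000) = 33.904339
step 1: c = 1.042395, f(c) = -5.573766 < 0 → new bracket [1.042395, 2.740000]
step 2: c = 1.282074, f(c) = -3.909272 < 0 → new bracket [1.282074, 2.740000]
step 3: c = 1.432798, f(c) = -2.525993 < 0 → new bracket [1.432798, 2.740000]
step 4: c = 1.523436, f(c) = -1.540530 < 0 → new bracket [1.523436, 2.740000]

1.52344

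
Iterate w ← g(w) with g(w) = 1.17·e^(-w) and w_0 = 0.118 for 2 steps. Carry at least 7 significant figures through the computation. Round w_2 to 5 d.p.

0.41364

w_1 = g(0.118000) = 1.039774
w_2 = g(1.039774) = 0.413635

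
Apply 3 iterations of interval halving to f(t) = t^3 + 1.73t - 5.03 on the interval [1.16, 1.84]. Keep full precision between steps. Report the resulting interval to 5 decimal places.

f(1.160000) = -1.462304, f(1.840000) = 4.382704 (opposite signs)
step 1: m = 1.500000, f(m) = 0.940000 > 0 → root in [1.160000, 1.500000]
step 2: m = 1.330000, f(m) = -0.376463 < 0 → root in [1.330000, 1.500000]
step 3: m = 1.415000, f(m) = 0.251098 > 0 → root in [1.330000, 1.415000]

[1.33000, 1.41500]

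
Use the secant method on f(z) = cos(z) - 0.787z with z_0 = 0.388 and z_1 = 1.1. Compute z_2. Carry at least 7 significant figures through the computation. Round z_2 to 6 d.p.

f(z_0) = 0.620312, f(z_1) = -0.412104
z_2 = 1.100000 - (-0.412104)·(1.100000 - 0.388000)/(-0.412104 - (0.620312)) = 0.815795; f(z_2) = 0.043259

0.815795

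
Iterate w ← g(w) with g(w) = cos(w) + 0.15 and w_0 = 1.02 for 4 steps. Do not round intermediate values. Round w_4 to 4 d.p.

w_1 = g(1.020000) = 0.673366
w_2 = g(0.673366) = 0.931727
w_3 = g(0.931727) = 0.746449
w_4 = g(0.746449) = 0.884105

0.8841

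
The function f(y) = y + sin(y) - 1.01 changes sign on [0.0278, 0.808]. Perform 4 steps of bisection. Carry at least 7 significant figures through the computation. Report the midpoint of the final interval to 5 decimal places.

0.53981

f(0.027800) = -0.954404, f(0.808000) = 0.520907 (opposite signs)
step 1: m = 0.417900, f(m) = -0.186258 < 0 → root in [0.417900, 0.808000]
step 2: m = 0.612950, f(m) = 0.178233 > 0 → root in [0.417900, 0.612950]
step 3: m = 0.515425, f(m) = -0.001670 < 0 → root in [0.515425, 0.612950]
step 4: m = 0.564188, f(m) = 0.088917 > 0 → root in [0.515425, 0.564188]
Midpoint of [0.515425, 0.564188] = 0.539806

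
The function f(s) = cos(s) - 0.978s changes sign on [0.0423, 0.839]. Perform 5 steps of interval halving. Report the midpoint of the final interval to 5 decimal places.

f(0.042300) = 0.957736, f(0.839000) = -0.152335 (opposite signs)
step 1: m = 0.440650, f(m) = 0.473519 > 0 → root in [0.440650, 0.839000]
step 2: m = 0.639825, f(m) = 0.176451 > 0 → root in [0.639825, 0.839000]
step 3: m = 0.739413, f(m) = 0.015719 > 0 → root in [0.739413, 0.839000]
step 4: m = 0.789206, f(m) = -0.067435 < 0 → root in [0.739413, 0.789206]
step 5: m = 0.764309, f(m) = -0.025634 < 0 → root in [0.739413, 0.764309]
Midpoint of [0.739413, 0.764309] = 0.751861

0.75186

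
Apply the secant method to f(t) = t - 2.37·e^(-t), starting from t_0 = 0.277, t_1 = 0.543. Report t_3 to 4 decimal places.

f(t_0) = -1.519589, f(t_1) = -0.833976
t_2 = 0.543000 - (-0.833976)·(0.543000 - 0.277000)/(-0.833976 - (-1.519589)) = 0.866561; f(t_2) = -0.129774
t_3 = 0.866561 - (-0.129774)·(0.866561 - 0.543000)/(-0.129774 - (-0.833976)) = 0.926189; f(t_3) = -0.012474

0.9262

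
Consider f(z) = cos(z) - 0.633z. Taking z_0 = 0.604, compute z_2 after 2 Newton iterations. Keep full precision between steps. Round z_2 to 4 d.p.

0.9366

Newton update: z ← z − f(z)/f'(z).
f'(z) = -sin(z) - 0.633
z_0 = 0.604000: f = 0.440738, f' = -1.200939 → z_1 = 0.604000 - (0.440738)/(-1.200939) = 0.970995
z_1 = 0.970995: f = -0.050161, f' = -1.458448 → z_2 = 0.970995 - (-0.050161)/(-1.458448) = 0.936601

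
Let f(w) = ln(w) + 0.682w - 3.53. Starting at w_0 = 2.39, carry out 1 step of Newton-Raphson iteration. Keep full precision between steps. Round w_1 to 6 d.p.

3.324858

f'(w) = 1/w + 0.682
w_0 = 2.390000: f = -1.028727, f' = 1.100410 → w_1 = 2.390000 - (-1.028727)/(1.100410) = 3.324858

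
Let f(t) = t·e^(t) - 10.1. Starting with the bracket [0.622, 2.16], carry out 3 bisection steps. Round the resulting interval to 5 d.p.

[1.58325, 1.77550]

f(0.622000) = -8.941432, f(2.160000) = 8.629657 (opposite signs)
step 1: m = 1.391000, f(m) = -4.509756 < 0 → root in [1.391000, 2.160000]
step 2: m = 1.775500, f(m) = 0.381188 > 0 → root in [1.391000, 1.775500]
step 3: m = 1.583250, f(m) = -2.388369 < 0 → root in [1.583250, 1.775500]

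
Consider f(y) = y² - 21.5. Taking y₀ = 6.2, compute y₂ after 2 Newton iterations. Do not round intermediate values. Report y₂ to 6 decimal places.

f'(y) = 2y
y_0 = 6.200000: f = 16.940000, f' = 12.400000 → y_1 = 6.200000 - (16.940000)/(12.400000) = 4.833871
y_1 = 4.833871: f = 1.866309, f' = 9.667742 → y_2 = 4.833871 - (1.866309)/(9.667742) = 4.640826

4.640826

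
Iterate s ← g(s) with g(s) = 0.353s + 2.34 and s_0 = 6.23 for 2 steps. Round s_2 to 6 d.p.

s_1 = g(6.230000) = 4.539190
s_2 = g(4.539190) = 3.942334

3.942334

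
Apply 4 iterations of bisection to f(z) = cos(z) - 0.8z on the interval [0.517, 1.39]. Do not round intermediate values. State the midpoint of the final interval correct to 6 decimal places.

f(0.517000) = 0.455706, f(1.390000) = -0.932187 (opposite signs)
step 1: m = 0.953500, f(m) = -0.183967 < 0 → root in [0.517000, 0.953500]
step 2: m = 0.735250, f(m) = 0.153463 > 0 → root in [0.735250, 0.953500]
step 3: m = 0.844375, f(m) = -0.011301 < 0 → root in [0.735250, 0.844375]
step 4: m = 0.789813, f(m) = 0.072128 > 0 → root in [0.789813, 0.844375]
Midpoint of [0.789813, 0.844375] = 0.817094

0.817094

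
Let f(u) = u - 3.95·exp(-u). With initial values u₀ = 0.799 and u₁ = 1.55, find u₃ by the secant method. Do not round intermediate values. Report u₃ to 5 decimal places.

f(u_0) = -0.977625, f(u_1) = 0.711621
u_2 = 1.550000 - (0.711621)·(1.550000 - 0.799000)/(0.711621 - (-0.977625)) = 1.233630; f(u_2) = 0.083257
u_3 = 1.233630 - (0.083257)·(1.233630 - 1.550000)/(0.083257 - (0.711621)) = 1.191711; f(u_3) = -0.007908

1.19171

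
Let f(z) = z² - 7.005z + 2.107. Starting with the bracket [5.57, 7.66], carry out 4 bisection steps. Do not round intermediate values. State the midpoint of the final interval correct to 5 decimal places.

f(5.570000) = -5.885950, f(7.660000) = 7.124300 (opposite signs)
step 1: m = 6.615000, f(m) = -0.472850 < 0 → root in [6.615000, 7.660000]
step 2: m = 7.137500, f(m) = 3.052719 > 0 → root in [6.615000, 7.137500]
step 3: m = 6.876250, f(m) = 1.221683 > 0 → root in [6.615000, 6.876250]
step 4: m = 6.745625, f(m) = 0.357354 > 0 → root in [6.615000, 6.745625]
Midpoint of [6.615000, 6.745625] = 6.680313

6.68031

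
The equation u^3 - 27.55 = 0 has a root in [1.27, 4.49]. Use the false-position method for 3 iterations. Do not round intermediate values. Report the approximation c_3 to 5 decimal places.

f(1.270000) = -25.501617, f(4.490000) = 62.968849
step 1: c = 2.198165, f(c) = -16.928619 < 0 → new bracket [2.198165, 4.490000]
step 2: c = 2.683758, f(c) = -8.220090 < 0 → new bracket [2.683758, 4.490000]
step 3: c = 2.892322, f(c) = -3.354206 < 0 → new bracket [2.892322, 4.490000]

2.89232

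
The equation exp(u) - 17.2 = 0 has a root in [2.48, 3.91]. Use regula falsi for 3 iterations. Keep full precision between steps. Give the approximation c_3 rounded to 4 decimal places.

False-position update: c = (a·f(b) − b·f(a))/(f(b) − f(a)); replace the endpoint whose sign matches f(c).
f(2.480000) = -5.258736, f(3.910000) = 32.698952
step 1: c = 2.678115, f(c) = -2.642372 < 0 → new bracket [2.678115, 3.910000]
step 2: c = 2.770220, f(c) = -1.237859 < 0 → new bracket [2.770220, 3.910000]
step 3: c = 2.811794, f(c) = -0.560262 < 0 → new bracket [2.811794, 3.910000]

2.8118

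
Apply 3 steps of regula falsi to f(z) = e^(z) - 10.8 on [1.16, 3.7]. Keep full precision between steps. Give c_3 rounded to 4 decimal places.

2.1711

False-position update: c = (a·f(b) − b·f(a))/(f(b) − f(a)); replace the endpoint whose sign matches f(c).
f(1.160000) = -7.610067, f(3.700000) = 29.647304
step 1: c = 1.678812, f(c) = -5.440815 < 0 → new bracket [1.678812, 3.700000]
step 2: c = 1.992220, f(c) = -3.468205 < 0 → new bracket [1.992220, 3.700000]
step 3: c = 2.171077, f(c) = -2.032278 < 0 → new bracket [2.171077, 3.700000]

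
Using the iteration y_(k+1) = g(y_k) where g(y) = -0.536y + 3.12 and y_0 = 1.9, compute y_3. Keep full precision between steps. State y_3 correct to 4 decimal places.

y_1 = g(1.900000) = 2.101600
y_2 = g(2.101600) = 1.993542
y_3 = g(1.993542) = 2.051461

2.0515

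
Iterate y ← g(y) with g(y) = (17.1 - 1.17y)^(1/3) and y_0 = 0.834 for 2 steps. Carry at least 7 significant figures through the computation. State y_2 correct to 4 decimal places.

2.4184

y_1 = g(0.834000) = 2.526346
y_2 = g(2.526346) = 2.418387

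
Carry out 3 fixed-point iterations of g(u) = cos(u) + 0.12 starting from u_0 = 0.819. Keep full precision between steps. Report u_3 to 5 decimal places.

u_1 = g(0.819000) = 0.802952
u_2 = g(0.802952) = 0.814586
u_3 = g(0.814586) = 0.806170

0.80617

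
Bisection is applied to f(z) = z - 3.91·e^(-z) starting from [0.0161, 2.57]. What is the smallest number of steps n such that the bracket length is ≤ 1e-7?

Initial width b − a = 2.57 − 0.0161 = 2.553900.
After n steps the width is (b−a)/2^n; need (b−a)/2^n ≤ 1e-7.
So n ≥ log₂(2.553900/1e-7) = log₂(25539000.0000) ≈ 24.6062.
Hence n = 25.

25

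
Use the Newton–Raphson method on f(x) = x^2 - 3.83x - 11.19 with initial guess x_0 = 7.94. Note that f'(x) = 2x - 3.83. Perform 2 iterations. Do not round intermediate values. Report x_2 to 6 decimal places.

Newton update: x ← x − f(x)/f'(x).
x_0 = 7.940000: f = 21.443400, f' = 12.050000 → x_1 = 7.940000 - (21.443400)/(12.050000) = 6.160465
x_1 = 6.160465: f = 3.166746, f' = 8.490929 → x_2 = 6.160465 - (3.166746)/(8.490929) = 5.787508

5.787508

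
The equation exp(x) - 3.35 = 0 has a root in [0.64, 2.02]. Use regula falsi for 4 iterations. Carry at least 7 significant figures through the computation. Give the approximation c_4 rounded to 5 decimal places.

f(0.640000) = -1.453519, f(2.020000) = 4.188325
step 1: c = 0.995532, f(c) = -0.643836 < 0 → new bracket [0.995532, 2.020000]
step 2: c = 1.132032, f(c) = -0.248047 < 0 → new bracket [1.132032, 2.020000]
step 3: c = 1.181680, f(c) = -0.090153 < 0 → new bracket [1.181680, 2.020000]
step 4: c = 1.199345, f(c) = -0.032058 < 0 → new bracket [1.199345, 2.020000]

1.19934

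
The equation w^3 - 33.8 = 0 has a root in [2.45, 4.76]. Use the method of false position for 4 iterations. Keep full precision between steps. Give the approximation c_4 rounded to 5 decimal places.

f(2.450000) = -19.093875, f(4.760000) = 74.050176
step 1: c = 2.923534, f(c) = -8.812412 < 0 → new bracket [2.923534, 4.760000]
step 2: c = 3.118841, f(c) = -3.462494 < 0 → new bracket [3.118841, 4.760000]
step 3: c = 3.192152, f(c) = -1.272499 < 0 → new bracket [3.192152, 4.760000]
step 4: c = 3.218639, f(c) = -0.456062 < 0 → new bracket [3.218639, 4.760000]

3.21864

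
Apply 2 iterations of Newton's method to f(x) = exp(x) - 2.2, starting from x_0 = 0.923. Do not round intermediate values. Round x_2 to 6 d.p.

0.788495

f'(x) = exp(x)
x_0 = 0.923000: f = 0.316830, f' = 2.516830 → x_1 = 0.923000 - (0.316830)/(2.516830) = 0.797116
x_1 = 0.797116: f = 0.019131, f' = 2.219131 → x_2 = 0.797116 - (0.019131)/(2.219131) = 0.788495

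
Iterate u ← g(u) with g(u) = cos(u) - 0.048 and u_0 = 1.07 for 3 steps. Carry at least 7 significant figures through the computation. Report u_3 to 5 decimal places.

u_1 = g(1.070000) = 0.432124
u_2 = g(0.432124) = 0.860078
u_3 = g(0.860078) = 0.604378

0.60438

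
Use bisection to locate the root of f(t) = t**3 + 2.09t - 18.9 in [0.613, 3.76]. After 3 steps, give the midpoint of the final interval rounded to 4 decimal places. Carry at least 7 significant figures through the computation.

2.3832

f(0.613000) = -17.388484, f(3.760000) = 42.115776 (opposite signs)
step 1: m = 2.186500, f(m) = -3.877035 < 0 → root in [2.186500, 3.760000]
step 2: m = 2.973250, f(m) = 13.598263 > 0 → root in [2.186500, 2.973250]
step 3: m = 2.579875, f(m) = 3.662955 > 0 → root in [2.186500, 2.579875]
Midpoint of [2.186500, 2.579875] = 2.383187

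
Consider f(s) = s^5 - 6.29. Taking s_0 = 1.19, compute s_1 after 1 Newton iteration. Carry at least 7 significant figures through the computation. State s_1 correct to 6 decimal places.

f'(s) = 5s^4
s_0 = 1.190000: f = -3.903646, f' = 10.026696 → s_1 = 1.190000 - (-3.903646)/(10.026696) = 1.579325

1.579325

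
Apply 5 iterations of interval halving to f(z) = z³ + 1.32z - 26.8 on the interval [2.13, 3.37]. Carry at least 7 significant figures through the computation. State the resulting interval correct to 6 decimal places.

f(2.130000) = -14.324803, f(3.370000) = 15.921153 (opposite signs)
step 1: m = 2.750000, f(m) = -2.373125 < 0 → root in [2.750000, 3.370000]
step 2: m = 3.060000, f(m) = 5.891816 > 0 → root in [2.750000, 3.060000]
step 3: m = 2.905000, f(m) = 1.549968 > 0 → root in [2.750000, 2.905000]
step 4: m = 2.827500, f(m) = -0.462527 < 0 → root in [2.827500, 2.905000]
step 5: m = 2.866250, f(m) = 0.530809 > 0 → root in [2.827500, 2.866250]

[2.827500, 2.866250]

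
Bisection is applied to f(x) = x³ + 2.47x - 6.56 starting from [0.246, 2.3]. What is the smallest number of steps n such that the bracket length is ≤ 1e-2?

8

Initial width b − a = 2.3 − 0.246 = 2.054000.
After n steps the width is (b−a)/2^n; need (b−a)/2^n ≤ 1e-2.
So n ≥ log₂(2.054000/1e-2) = log₂(205.4000) ≈ 7.6823.
Hence n = 8.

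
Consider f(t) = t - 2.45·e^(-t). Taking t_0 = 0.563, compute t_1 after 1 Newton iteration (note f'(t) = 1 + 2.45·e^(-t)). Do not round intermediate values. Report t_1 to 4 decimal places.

0.9105

t_0 = 0.563000: f = -0.832270, f' = 2.395270 → t_1 = 0.563000 - (-0.832270)/(2.395270) = 0.910464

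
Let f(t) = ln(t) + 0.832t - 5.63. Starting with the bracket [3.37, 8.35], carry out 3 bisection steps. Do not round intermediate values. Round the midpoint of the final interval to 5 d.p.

f(3.370000) = -1.611247, f(8.350000) = 3.439462 (opposite signs)
step 1: m = 5.860000, f(m) = 1.013670 > 0 → root in [3.370000, 5.860000]
step 2: m = 4.615000, f(m) = -0.261008 < 0 → root in [4.615000, 5.860000]
step 3: m = 5.237500, f(m) = 0.383444 > 0 → root in [4.615000, 5.237500]
Midpoint of [4.615000, 5.237500] = 4.926250

4.92625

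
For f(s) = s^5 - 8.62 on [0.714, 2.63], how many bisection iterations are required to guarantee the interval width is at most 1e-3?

11

Initial width b − a = 2.63 − 0.714 = 1.916000.
After n steps the width is (b−a)/2^n; need (b−a)/2^n ≤ 1e-3.
So n ≥ log₂(1.916000/1e-3) = log₂(1916.0000) ≈ 10.9039.
Hence n = 11.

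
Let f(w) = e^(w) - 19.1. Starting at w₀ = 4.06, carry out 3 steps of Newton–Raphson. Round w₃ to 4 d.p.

Newton update: w ← w − f(w)/f'(w).
f'(w) = e^(w)
w_0 = 4.060000: f = 38.874311, f' = 57.974311 → w_1 = 4.060000 - (38.874311)/(57.974311) = 3.389456
w_1 = 3.389456: f = 10.549826, f' = 29.649826 → w_2 = 3.389456 - (10.549826)/(29.649826) = 3.033642
w_2 = 3.033642: f = 1.672753, f' = 20.772753 → w_3 = 3.033642 - (1.672753)/(20.772753) = 2.953116

2.9531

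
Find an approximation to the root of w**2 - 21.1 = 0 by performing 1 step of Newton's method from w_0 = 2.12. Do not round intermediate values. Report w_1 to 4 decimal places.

6.0364

f'(w) = 2w
w_0 = 2.120000: f = -16.605600, f' = 4.240000 → w_1 = 2.120000 - (-16.605600)/(4.240000) = 6.036415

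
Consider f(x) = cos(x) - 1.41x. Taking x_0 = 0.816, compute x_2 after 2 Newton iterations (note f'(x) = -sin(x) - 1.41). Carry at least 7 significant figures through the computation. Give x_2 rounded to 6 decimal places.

0.589528

x_0 = 0.816000: f = -0.465420, f' = -2.138411 → x_1 = 0.816000 - (-0.465420)/(-2.138411) = 0.598353
x_1 = 0.598353: f = -0.017412, f' = -1.973282 → x_2 = 0.598353 - (-0.017412)/(-1.973282) = 0.589528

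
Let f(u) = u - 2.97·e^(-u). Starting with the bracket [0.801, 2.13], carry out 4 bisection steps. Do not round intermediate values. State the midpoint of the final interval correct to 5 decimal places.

1.00866

f(0.801000) = -0.532173, f(2.130000) = 1.777053 (opposite signs)
step 1: m = 1.465500, f(m) = 0.779541 > 0 → root in [0.801000, 1.465500]
step 2: m = 1.133250, f(m) = 0.176954 > 0 → root in [0.801000, 1.133250]
step 3: m = 0.967125, f(m) = -0.161993 < 0 → root in [0.967125, 1.133250]
step 4: m = 1.050188, f(m) = 0.011067 > 0 → root in [0.967125, 1.050188]
Midpoint of [0.967125, 1.050188] = 1.008656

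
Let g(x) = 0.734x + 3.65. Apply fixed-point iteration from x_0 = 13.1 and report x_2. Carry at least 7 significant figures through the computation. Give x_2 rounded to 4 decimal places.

x_1 = g(13.100000) = 13.265400
x_2 = g(13.265400) = 13.386804

13.3868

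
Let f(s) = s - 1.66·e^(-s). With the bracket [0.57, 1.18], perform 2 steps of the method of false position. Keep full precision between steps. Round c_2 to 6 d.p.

f(0.570000) = -0.368772, f(1.180000) = 0.669917
step 1: c = 0.786572, f(c) = 0.030603 > 0 → new bracket [0.570000, 0.786572]
step 2: c = 0.769977, f(c) = 0.001357 > 0 → new bracket [0.570000, 0.769977]

0.769977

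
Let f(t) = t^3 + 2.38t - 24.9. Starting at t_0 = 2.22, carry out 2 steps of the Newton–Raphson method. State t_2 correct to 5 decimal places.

Newton update: t ← t − f(t)/f'(t).
f'(t) = 3t^2 + 2.38
t_0 = 2.220000: f = -8.675352, f' = 17.165200 → t_1 = 2.220000 - (-8.675352)/(17.165200) = 2.725403
t_1 = 2.725403: f = 1.830278, f' = 24.663473 → t_2 = 2.725403 - (1.830278)/(24.663473) = 2.651193

2.65119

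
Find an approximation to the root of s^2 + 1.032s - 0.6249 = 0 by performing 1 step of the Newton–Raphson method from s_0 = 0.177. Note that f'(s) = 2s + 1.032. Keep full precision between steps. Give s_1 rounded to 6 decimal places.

s_0 = 0.177000: f = -0.410907, f' = 1.386000 → s_1 = 0.177000 - (-0.410907)/(1.386000) = 0.473470

0.473470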